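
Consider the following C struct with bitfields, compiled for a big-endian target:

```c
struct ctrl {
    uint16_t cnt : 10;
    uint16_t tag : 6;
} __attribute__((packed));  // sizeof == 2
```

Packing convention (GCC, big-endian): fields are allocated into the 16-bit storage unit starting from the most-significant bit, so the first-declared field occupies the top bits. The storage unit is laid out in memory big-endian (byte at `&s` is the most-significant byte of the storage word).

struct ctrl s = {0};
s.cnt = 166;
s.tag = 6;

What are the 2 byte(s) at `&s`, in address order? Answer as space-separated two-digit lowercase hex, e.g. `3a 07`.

cnt:10 = 166 → 0xa6 << 6 → word 0x2980
tag:6 = 6 → 0x6 << 0 → word 0x2986
word = 0x2986 → big-endian bytes:
  [0]=0x29  [1]=0x86

29 86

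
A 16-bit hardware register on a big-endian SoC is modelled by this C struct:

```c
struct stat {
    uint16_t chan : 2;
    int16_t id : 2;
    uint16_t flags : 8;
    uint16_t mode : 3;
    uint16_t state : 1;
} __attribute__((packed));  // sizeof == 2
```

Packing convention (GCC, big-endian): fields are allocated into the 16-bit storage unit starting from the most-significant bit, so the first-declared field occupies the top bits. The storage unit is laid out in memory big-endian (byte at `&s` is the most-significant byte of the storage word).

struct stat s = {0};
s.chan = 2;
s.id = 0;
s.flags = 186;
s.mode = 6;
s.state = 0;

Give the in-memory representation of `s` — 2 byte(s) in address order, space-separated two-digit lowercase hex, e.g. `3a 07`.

8b ac

[14+:2] chan=2 & 0x3 = 0x2; word=0x8000
[12+:2] id=0 & 0x3 = 0x0; word=0x8000
[4+:8] flags=186 & 0xff = 0xba; word=0x8ba0
[1+:3] mode=6 & 0x7 = 0x6; word=0x8bac
[0+:1] state=0 & 0x1 = 0x0; word=0x8bac
word = 0x8bac → big-endian bytes:
  [0]=0x8b  [1]=0xac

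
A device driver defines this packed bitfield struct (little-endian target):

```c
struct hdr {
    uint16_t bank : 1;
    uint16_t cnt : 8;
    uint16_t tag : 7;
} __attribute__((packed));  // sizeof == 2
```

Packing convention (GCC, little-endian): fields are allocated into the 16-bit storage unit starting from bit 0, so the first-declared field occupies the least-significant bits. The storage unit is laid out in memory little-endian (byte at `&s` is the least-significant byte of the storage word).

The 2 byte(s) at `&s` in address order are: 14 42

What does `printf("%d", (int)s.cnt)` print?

10

[0]=0x14 [1]=0x42 (little-endian) → word 0x4214
bank:1 @ bit 0 → (0x4214>>0)&0x1 = 0x0
cnt:8 @ bit 1 → (0x4214>>1)&0xff = 0xa  ←
tag:7 @ bit 9 → (0x4214>>9)&0x7f = 0x21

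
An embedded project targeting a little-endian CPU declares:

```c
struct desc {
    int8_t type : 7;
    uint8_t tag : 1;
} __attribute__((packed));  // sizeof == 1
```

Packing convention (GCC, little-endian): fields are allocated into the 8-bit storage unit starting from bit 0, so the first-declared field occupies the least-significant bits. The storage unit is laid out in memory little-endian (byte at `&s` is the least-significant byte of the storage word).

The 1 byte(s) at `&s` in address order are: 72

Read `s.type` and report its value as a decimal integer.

[0]=0x72 (little-endian) → word 0x72
type:7 @ bit 0 → (0x72>>0)&0x7f = 0x72  ←
tag:1 @ bit 7 → (0x72>>7)&0x1 = 0x0
type signed 7b, MSB=1: 114 - 128 = -14

-14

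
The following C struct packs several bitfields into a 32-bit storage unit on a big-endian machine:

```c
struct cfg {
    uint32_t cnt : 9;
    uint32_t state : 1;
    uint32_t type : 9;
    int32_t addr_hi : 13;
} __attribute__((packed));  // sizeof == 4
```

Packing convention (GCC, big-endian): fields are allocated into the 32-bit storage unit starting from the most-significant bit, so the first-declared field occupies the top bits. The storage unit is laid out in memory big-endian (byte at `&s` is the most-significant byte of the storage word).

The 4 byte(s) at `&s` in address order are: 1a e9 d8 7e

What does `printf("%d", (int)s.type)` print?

334

[0]=0x1a [1]=0xe9 [2]=0xd8 [3]=0x7e (big-endian) → word 0x1ae9d87e
cnt [23+:9] = (word>>23) & 0x1ff = 53
state [22+:1] = (word>>22) & 0x1 = 1
type [13+:9] = (word>>13) & 0x1ff = 334  ←
addr_hi [0+:13] = (word>>0) & 0x1fff = 6270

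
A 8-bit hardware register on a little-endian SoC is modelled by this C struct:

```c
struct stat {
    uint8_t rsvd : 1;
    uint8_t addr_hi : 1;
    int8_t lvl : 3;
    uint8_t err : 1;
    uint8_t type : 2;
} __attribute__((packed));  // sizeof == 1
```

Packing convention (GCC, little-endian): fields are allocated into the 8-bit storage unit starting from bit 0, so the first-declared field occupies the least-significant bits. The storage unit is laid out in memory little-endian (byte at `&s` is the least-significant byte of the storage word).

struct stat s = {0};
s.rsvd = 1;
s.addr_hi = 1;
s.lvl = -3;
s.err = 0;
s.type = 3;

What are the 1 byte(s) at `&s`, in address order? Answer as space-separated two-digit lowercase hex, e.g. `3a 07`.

rsvd:1 = 1 → 0x1 << 0 → word 0x01
addr_hi:1 = 1 → 0x1 << 1 → word 0x03
lvl:3 = -3 → 0x5 << 2 → word 0x17
err:1 = 0 → 0x0 << 5 → word 0x17
type:2 = 3 → 0x3 << 6 → word 0xd7
word = 0xd7 → little-endian bytes:
  [0]=0xd7

d7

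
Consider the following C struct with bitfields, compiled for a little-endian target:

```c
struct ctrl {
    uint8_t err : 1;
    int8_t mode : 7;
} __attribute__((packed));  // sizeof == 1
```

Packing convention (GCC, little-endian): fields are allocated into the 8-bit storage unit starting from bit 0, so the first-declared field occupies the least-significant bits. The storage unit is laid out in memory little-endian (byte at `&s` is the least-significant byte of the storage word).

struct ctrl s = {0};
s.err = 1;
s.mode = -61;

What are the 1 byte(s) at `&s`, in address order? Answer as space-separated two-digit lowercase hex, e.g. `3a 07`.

87

[0+:1] err=1 & 0x1 = 0x1; word=0x01
[1+:7] mode=-61 & 0x7f = 0x43; word=0x87
word = 0x87 → little-endian bytes:
  [0]=0x87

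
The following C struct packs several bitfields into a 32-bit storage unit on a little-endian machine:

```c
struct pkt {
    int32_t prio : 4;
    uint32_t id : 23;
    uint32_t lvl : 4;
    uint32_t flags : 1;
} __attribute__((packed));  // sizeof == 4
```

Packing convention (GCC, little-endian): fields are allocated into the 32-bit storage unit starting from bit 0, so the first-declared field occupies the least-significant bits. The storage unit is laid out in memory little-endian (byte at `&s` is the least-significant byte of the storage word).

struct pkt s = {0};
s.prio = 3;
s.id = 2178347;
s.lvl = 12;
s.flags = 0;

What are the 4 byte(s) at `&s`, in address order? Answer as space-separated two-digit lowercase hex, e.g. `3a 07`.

[0+:4] prio=3 & 0xf = 0x3; word=0x00000003
[4+:23] id=2178347 & 0x7fffff = 0x213d2b; word=0x0213d2b3
[27+:4] lvl=12 & 0xf = 0xc; word=0x6213d2b3
[31+:1] flags=0 & 0x1 = 0x0; word=0x6213d2b3
word = 0x6213d2b3 → little-endian bytes:
  [0]=0xb3  [1]=0xd2  [2]=0x13  [3]=0x62

b3 d2 13 62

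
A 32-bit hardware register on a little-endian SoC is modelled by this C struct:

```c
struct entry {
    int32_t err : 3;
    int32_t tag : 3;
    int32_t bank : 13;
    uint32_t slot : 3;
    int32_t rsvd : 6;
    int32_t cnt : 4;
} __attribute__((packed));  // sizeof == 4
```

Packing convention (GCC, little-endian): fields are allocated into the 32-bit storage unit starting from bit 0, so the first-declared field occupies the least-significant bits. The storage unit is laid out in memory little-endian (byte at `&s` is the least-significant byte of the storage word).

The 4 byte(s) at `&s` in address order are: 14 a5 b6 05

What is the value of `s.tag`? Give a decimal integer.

2

[0]=0x14 [1]=0xa5 [2]=0xb6 [3]=0x05 (little-endian) → word 0x05b6a514
err:3 @ bit 0 → (0x05b6a514>>0)&0x7 = 0x4
tag:3 @ bit 3 → (0x05b6a514>>3)&0x7 = 0x2  ←
bank:13 @ bit 6 → (0x05b6a514>>6)&0x1fff = 0x1a94
slot:3 @ bit 19 → (0x05b6a514>>19)&0x7 = 0x6
rsvd:6 @ bit 22 → (0x05b6a514>>22)&0x3f = 0x16
cnt:4 @ bit 28 → (0x05b6a514>>28)&0xf = 0x0
tag signed 3b, MSB=0: value = 2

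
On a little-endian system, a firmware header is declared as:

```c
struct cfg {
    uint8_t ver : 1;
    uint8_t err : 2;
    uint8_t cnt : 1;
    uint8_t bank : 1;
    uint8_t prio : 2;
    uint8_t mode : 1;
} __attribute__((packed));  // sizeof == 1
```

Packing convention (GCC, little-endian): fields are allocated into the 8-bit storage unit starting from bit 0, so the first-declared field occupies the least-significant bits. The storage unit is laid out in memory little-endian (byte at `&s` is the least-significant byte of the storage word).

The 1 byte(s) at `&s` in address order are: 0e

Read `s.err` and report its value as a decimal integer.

3

[0]=0x0e (little-endian) → word 0x0e
ver:1 @ bit 0 → (0x0e>>0)&0x1 = 0x0
err:2 @ bit 1 → (0x0e>>1)&0x3 = 0x3  ←
cnt:1 @ bit 3 → (0x0e>>3)&0x1 = 0x1
bank:1 @ bit 4 → (0x0e>>4)&0x1 = 0x0
prio:2 @ bit 5 → (0x0e>>5)&0x3 = 0x0
mode:1 @ bit 7 → (0x0e>>7)&0x1 = 0x0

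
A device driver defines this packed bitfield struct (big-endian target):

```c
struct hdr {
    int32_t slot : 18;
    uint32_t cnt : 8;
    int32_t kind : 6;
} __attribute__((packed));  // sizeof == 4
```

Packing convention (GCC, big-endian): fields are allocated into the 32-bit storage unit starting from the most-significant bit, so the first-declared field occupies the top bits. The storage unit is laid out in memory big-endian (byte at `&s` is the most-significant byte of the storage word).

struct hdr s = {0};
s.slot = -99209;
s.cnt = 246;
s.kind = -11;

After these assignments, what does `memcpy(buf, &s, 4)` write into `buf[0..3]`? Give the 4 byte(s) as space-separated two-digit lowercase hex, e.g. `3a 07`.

slot (18b) val=-99209 bits=0x27c77 at bit 14: 0x9f1dc000
cnt (8b) val=246 bits=0xf6 at bit 6: 0x9f1dfd80
kind (6b) val=-11 bits=0x35 at bit 0: 0x9f1dfdb5
word = 0x9f1dfdb5 → big-endian bytes:
  [0]=0x9f  [1]=0x1d  [2]=0xfd  [3]=0xb5

9f 1d fd b5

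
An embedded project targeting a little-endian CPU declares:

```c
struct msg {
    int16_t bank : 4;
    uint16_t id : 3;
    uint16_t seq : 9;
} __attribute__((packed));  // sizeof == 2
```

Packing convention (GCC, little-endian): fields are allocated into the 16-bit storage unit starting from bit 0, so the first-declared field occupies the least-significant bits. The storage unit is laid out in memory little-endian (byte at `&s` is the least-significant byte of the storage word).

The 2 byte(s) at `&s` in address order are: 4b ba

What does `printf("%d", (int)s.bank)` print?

-5

[0]=0x4b [1]=0xba (little-endian) → word 0xba4b
bank [0+:4] = (word>>0) & 0xf = 11  ←
id [4+:3] = (word>>4) & 0x7 = 4
seq [7+:9] = (word>>7) & 0x1ff = 372
bank signed 4b, MSB=1: 11 - 16 = -5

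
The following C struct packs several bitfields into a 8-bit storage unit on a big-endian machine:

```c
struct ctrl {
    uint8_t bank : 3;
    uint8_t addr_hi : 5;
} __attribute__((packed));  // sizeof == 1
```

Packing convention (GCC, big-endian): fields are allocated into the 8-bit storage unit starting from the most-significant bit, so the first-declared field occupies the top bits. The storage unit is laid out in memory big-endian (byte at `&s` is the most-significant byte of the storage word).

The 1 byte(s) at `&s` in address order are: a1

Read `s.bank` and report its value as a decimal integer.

5

[0]=0xa1 (big-endian) → word 0xa1
bank:3 @ bit 5 → (0xa1>>5)&0x7 = 0x5  ←
addr_hi:5 @ bit 0 → (0xa1>>0)&0x1f = 0x1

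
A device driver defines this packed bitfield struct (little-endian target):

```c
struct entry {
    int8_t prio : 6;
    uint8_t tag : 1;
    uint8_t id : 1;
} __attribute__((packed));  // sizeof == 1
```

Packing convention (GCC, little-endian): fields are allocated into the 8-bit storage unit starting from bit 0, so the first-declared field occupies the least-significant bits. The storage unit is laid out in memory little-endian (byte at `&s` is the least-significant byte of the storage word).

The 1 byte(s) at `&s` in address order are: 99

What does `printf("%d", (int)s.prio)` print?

25

[0]=0x99 (little-endian) → word 0x99
prio [0+:6] = (word>>0) & 0x3f = 25  ←
tag [6+:1] = (word>>6) & 0x1 = 0
id [7+:1] = (word>>7) & 0x1 = 1
prio signed 6b, MSB=0: value = 25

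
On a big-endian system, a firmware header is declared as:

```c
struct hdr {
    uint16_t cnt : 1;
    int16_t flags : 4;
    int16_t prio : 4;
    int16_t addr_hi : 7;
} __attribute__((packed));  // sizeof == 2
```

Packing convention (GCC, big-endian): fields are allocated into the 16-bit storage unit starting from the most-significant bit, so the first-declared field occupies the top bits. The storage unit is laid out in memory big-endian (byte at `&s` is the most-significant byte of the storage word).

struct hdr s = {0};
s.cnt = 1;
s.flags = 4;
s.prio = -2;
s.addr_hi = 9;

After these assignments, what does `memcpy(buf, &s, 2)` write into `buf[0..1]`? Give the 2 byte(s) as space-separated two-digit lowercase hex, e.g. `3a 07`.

a7 09

cnt:1 = 1 → 0x1 << 15 → word 0x8000
flags:4 = 4 → 0x4 << 11 → word 0xa000
prio:4 = -2 → 0xe << 7 → word 0xa700
addr_hi:7 = 9 → 0x9 << 0 → word 0xa709
word = 0xa709 → big-endian bytes:
  [0]=0xa7  [1]=0x09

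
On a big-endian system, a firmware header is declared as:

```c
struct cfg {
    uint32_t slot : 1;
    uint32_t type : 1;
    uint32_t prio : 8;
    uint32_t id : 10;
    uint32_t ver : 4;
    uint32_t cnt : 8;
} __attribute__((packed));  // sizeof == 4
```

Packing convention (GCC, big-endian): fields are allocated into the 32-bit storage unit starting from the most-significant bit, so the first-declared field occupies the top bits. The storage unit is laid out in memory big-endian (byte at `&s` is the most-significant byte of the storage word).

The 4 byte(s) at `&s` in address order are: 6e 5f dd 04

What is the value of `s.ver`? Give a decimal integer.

[0]=0x6e [1]=0x5f [2]=0xdd [3]=0x04 (big-endian) → word 0x6e5fdd04
slot:1 @ bit 31 → (0x6e5fdd04>>31)&0x1 = 0x0
type:1 @ bit 30 → (0x6e5fdd04>>30)&0x1 = 0x1
prio:8 @ bit 22 → (0x6e5fdd04>>22)&0xff = 0xb9
id:10 @ bit 12 → (0x6e5fdd04>>12)&0x3ff = 0x1fd
ver:4 @ bit 8 → (0x6e5fdd04>>8)&0xf = 0xd  ←
cnt:8 @ bit 0 → (0x6e5fdd04>>0)&0xff = 0x4

13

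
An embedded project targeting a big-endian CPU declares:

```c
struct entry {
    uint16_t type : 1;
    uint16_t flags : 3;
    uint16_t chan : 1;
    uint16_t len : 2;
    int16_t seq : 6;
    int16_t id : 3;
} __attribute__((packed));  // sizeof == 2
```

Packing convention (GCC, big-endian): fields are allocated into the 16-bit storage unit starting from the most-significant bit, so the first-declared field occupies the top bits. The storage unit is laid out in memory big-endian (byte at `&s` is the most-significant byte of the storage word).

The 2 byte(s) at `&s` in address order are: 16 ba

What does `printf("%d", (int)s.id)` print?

2

[0]=0x16 [1]=0xba (big-endian) → word 0x16ba
type:1 @ bit 15 → (0x16ba>>15)&0x1 = 0x0
flags:3 @ bit 12 → (0x16ba>>12)&0x7 = 0x1
chan:1 @ bit 11 → (0x16ba>>11)&0x1 = 0x0
len:2 @ bit 9 → (0x16ba>>9)&0x3 = 0x3
seq:6 @ bit 3 → (0x16ba>>3)&0x3f = 0x17
id:3 @ bit 0 → (0x16ba>>0)&0x7 = 0x2  ←
id signed 3b, MSB=0: value = 2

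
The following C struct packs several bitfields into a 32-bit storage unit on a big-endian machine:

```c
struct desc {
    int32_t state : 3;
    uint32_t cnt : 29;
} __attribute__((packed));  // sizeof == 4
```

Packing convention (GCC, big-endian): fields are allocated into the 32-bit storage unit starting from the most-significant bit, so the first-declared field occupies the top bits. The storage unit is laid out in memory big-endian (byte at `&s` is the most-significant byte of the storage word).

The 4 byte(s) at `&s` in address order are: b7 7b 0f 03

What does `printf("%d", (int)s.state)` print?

-3

[0]=0xb7 [1]=0x7b [2]=0x0f [3]=0x03 (big-endian) → word 0xb77b0f03
state:3 @ bit 29 → (0xb77b0f03>>29)&0x7 = 0x5  ←
cnt:29 @ bit 0 → (0xb77b0f03>>0)&0x1fffffff = 0x177b0f03
state signed 3b, MSB=1: 5 - 8 = -3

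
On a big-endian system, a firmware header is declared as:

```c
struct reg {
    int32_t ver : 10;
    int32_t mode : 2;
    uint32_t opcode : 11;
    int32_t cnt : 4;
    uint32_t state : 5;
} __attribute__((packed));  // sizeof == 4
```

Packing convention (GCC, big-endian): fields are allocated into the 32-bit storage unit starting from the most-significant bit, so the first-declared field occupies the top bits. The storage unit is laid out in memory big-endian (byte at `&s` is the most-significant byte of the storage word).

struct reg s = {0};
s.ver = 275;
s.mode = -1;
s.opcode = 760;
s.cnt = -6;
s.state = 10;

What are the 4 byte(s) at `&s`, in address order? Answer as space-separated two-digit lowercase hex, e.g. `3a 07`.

44 f5 f1 4a

[22+:10] ver=275 & 0x3ff = 0x113; word=0x44c00000
[20+:2] mode=-1 & 0x3 = 0x3; word=0x44f00000
[9+:11] opcode=760 & 0x7ff = 0x2f8; word=0x44f5f000
[5+:4] cnt=-6 & 0xf = 0xa; word=0x44f5f140
[0+:5] state=10 & 0x1f = 0xa; word=0x44f5f14a
word = 0x44f5f14a → big-endian bytes:
  [0]=0x44  [1]=0xf5  [2]=0xf1  [3]=0x4a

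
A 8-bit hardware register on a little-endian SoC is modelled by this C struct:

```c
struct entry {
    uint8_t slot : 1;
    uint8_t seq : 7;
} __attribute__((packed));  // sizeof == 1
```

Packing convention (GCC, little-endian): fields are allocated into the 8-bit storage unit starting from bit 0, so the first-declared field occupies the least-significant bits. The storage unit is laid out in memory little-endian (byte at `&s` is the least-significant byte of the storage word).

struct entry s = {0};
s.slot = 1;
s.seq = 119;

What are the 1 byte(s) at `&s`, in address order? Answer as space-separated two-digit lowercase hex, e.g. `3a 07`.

ef

slot (1b) val=1 bits=0x1 at bit 0: 0x01
seq (7b) val=119 bits=0x77 at bit 1: 0xef
word = 0xef → little-endian bytes:
  [0]=0xef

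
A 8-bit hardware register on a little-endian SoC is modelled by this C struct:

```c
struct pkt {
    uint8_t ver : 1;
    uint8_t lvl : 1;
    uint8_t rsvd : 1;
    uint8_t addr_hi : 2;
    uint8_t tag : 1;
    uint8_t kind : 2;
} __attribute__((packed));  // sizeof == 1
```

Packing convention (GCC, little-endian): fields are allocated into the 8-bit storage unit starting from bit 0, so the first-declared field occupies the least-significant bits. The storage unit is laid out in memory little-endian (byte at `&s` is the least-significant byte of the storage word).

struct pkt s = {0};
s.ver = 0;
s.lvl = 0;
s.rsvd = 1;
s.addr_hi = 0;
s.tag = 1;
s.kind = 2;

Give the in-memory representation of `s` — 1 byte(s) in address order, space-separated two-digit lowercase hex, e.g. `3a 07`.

ver (1b) val=0 bits=0x0 at bit 0: 0x00
lvl (1b) val=0 bits=0x0 at bit 1: 0x00
rsvd (1b) val=1 bits=0x1 at bit 2: 0x04
addr_hi (2b) val=0 bits=0x0 at bit 3: 0x04
tag (1b) val=1 bits=0x1 at bit 5: 0x24
kind (2b) val=2 bits=0x2 at bit 6: 0xa4
word = 0xa4 → little-endian bytes:
  [0]=0xa4

a4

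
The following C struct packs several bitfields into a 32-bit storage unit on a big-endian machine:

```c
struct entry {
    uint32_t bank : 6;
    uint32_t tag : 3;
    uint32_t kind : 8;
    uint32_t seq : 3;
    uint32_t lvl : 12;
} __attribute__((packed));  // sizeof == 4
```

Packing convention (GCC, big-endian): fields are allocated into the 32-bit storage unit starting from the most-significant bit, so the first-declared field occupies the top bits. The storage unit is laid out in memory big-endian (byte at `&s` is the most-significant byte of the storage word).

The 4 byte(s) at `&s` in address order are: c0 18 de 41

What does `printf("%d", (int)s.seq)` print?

5

[0]=0xc0 [1]=0x18 [2]=0xde [3]=0x41 (big-endian) → word 0xc018de41
bank:6 @ bit 26 → (0xc018de41>>26)&0x3f = 0x30
tag:3 @ bit 23 → (0xc018de41>>23)&0x7 = 0x0
kind:8 @ bit 15 → (0xc018de41>>15)&0xff = 0x31
seq:3 @ bit 12 → (0xc018de41>>12)&0x7 = 0x5  ←
lvl:12 @ bit 0 → (0xc018de41>>0)&0xfff = 0xe41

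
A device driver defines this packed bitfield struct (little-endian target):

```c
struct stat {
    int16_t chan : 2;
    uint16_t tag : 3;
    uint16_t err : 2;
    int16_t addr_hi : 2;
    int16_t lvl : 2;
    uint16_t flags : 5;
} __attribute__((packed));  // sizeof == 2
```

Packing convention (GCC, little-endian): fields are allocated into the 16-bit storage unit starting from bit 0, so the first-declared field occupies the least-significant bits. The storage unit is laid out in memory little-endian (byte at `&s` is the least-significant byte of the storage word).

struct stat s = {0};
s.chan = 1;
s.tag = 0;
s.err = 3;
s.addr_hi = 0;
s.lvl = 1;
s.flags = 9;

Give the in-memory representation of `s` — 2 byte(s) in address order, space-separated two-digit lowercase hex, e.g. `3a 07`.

61 4a

chan (2b) val=1 bits=0x1 at bit 0: 0x0001
tag (3b) val=0 bits=0x0 at bit 2: 0x0001
err (2b) val=3 bits=0x3 at bit 5: 0x0061
addr_hi (2b) val=0 bits=0x0 at bit 7: 0x0061
lvl (2b) val=1 bits=0x1 at bit 9: 0x0261
flags (5b) val=9 bits=0x9 at bit 11: 0x4a61
word = 0x4a61 → little-endian bytes:
  [0]=0x61  [1]=0x4a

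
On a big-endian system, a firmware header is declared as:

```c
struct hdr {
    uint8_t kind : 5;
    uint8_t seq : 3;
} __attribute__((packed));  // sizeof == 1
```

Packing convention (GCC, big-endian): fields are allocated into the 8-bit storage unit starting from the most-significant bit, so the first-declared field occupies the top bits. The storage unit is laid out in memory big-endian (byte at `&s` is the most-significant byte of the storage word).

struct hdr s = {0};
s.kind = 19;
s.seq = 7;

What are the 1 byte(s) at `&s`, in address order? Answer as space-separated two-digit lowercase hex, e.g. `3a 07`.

kind:5 = 19 → 0x13 << 3 → word 0x98
seq:3 = 7 → 0x7 << 0 → word 0x9f
word = 0x9f → big-endian bytes:
  [0]=0x9f

9f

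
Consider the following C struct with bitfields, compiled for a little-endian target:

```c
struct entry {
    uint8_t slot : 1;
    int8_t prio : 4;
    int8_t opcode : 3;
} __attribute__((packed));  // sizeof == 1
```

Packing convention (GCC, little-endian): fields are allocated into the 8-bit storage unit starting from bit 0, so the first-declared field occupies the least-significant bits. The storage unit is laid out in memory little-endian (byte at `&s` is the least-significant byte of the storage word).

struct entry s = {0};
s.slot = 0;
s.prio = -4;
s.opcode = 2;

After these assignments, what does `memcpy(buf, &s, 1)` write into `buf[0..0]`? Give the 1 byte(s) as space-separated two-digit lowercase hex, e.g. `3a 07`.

58

[0+:1] slot=0 & 0x1 = 0x0; word=0x00
[1+:4] prio=-4 & 0xf = 0xc; word=0x18
[5+:3] opcode=2 & 0x7 = 0x2; word=0x58
word = 0x58 → little-endian bytes:
  [0]=0x58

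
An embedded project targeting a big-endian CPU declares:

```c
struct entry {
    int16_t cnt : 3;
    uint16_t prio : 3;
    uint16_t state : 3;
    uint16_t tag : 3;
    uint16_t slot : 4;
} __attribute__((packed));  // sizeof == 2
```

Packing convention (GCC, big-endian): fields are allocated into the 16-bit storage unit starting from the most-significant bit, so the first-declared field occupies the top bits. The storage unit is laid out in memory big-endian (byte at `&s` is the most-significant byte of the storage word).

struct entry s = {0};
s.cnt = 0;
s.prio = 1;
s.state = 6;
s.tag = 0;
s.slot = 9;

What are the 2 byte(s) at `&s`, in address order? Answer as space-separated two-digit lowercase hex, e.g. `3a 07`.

07 09

[13+:3] cnt=0 & 0x7 = 0x0; word=0x0000
[10+:3] prio=1 & 0x7 = 0x1; word=0x0400
[7+:3] state=6 & 0x7 = 0x6; word=0x0700
[4+:3] tag=0 & 0x7 = 0x0; word=0x0700
[0+:4] slot=9 & 0xf = 0x9; word=0x0709
word = 0x0709 → big-endian bytes:
  [0]=0x07  [1]=0x09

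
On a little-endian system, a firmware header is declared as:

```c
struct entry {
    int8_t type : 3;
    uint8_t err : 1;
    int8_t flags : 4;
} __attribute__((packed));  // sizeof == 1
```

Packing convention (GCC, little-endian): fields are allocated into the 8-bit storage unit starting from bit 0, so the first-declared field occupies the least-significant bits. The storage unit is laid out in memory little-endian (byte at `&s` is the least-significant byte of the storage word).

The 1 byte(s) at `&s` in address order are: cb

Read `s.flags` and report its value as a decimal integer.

-4

[0]=0xcb (little-endian) → word 0xcb
type [0+:3] = (word>>0) & 0x7 = 3
err [3+:1] = (word>>3) & 0x1 = 1
flags [4+:4] = (word>>4) & 0xf = 12  ←
flags signed 4b, MSB=1: 12 - 16 = -4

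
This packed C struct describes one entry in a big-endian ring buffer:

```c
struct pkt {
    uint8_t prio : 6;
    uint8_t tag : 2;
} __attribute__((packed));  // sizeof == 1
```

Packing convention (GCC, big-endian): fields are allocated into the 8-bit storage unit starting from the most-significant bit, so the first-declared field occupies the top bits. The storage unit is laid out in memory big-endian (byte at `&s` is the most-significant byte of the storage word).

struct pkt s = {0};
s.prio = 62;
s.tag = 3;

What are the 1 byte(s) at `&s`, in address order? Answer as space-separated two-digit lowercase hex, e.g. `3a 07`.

[2+:6] prio=62 & 0x3f = 0x3e; word=0xf8
[0+:2] tag=3 & 0x3 = 0x3; word=0xfb
word = 0xfb → big-endian bytes:
  [0]=0xfb

fb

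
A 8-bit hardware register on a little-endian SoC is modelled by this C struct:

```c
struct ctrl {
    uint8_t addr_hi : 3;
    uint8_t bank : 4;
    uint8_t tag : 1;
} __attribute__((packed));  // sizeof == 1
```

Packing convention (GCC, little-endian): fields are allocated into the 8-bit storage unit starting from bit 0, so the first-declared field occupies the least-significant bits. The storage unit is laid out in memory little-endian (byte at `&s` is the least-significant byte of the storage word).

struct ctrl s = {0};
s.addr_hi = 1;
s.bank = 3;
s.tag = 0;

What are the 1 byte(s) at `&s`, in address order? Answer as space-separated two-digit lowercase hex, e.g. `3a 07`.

19

addr_hi:3 = 1 → 0x1 << 0 → word 0x01
bank:4 = 3 → 0x3 << 3 → word 0x19
tag:1 = 0 → 0x0 << 7 → word 0x19
word = 0x19 → little-endian bytes:
  [0]=0x19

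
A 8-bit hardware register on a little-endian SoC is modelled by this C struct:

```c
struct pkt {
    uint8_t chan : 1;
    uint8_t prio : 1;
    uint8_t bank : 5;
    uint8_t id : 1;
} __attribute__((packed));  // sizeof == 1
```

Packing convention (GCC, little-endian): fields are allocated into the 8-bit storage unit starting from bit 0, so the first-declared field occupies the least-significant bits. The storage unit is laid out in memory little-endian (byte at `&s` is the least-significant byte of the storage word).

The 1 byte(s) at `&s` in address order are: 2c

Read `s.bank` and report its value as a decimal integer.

11

[0]=0x2c (little-endian) → word 0x2c
chan [0+:1] = (word>>0) & 0x1 = 0
prio [1+:1] = (word>>1) & 0x1 = 0
bank [2+:5] = (word>>2) & 0x1f = 11  ←
id [7+:1] = (word>>7) & 0x1 = 0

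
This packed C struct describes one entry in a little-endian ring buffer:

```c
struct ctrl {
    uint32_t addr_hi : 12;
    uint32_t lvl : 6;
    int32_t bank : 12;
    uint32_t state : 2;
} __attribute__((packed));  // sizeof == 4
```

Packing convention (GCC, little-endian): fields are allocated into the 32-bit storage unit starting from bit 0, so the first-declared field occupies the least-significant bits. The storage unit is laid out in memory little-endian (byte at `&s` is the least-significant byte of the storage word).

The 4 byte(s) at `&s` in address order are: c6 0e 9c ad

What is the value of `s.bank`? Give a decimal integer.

[0]=0xc6 [1]=0x0e [2]=0x9c [3]=0xad (little-endian) → word 0xad9c0ec6
addr_hi:12 @ bit 0 → (0xad9c0ec6>>0)&0xfff = 0xec6
lvl:6 @ bit 12 → (0xad9c0ec6>>12)&0x3f = 0x0
bank:12 @ bit 18 → (0xad9c0ec6>>18)&0xfff = 0xb67  ←
state:2 @ bit 30 → (0xad9c0ec6>>30)&0x3 = 0x2
bank signed 12b, MSB=1: 2919 - 4096 = -1177

-1177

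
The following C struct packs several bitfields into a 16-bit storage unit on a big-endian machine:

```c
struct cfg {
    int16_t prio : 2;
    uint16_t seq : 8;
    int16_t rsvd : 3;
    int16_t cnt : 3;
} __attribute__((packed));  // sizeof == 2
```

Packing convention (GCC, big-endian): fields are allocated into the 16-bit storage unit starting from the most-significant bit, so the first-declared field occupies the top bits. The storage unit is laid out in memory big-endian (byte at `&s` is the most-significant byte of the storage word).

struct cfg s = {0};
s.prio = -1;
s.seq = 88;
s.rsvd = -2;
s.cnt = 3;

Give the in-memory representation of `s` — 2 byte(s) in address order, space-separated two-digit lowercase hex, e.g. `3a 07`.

d6 33

[14+:2] prio=-1 & 0x3 = 0x3; word=0xc000
[6+:8] seq=88 & 0xff = 0x58; word=0xd600
[3+:3] rsvd=-2 & 0x7 = 0x6; word=0xd630
[0+:3] cnt=3 & 0x7 = 0x3; word=0xd633
word = 0xd633 → big-endian bytes:
  [0]=0xd6  [1]=0x33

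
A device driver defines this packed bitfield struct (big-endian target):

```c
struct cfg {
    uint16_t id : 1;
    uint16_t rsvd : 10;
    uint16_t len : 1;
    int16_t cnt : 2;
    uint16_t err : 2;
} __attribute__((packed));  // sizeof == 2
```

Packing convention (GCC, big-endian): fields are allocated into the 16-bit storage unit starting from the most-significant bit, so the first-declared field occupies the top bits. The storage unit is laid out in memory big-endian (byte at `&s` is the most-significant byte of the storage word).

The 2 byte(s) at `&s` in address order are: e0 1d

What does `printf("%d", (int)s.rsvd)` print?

[0]=0xe0 [1]=0x1d (big-endian) → word 0xe01d
id:1 @ bit 15 → (0xe01d>>15)&0x1 = 0x1
rsvd:10 @ bit 5 → (0xe01d>>5)&0x3ff = 0x300  ←
len:1 @ bit 4 → (0xe01d>>4)&0x1 = 0x1
cnt:2 @ bit 2 → (0xe01d>>2)&0x3 = 0x3
err:2 @ bit 0 → (0xe01d>>0)&0x3 = 0x1

768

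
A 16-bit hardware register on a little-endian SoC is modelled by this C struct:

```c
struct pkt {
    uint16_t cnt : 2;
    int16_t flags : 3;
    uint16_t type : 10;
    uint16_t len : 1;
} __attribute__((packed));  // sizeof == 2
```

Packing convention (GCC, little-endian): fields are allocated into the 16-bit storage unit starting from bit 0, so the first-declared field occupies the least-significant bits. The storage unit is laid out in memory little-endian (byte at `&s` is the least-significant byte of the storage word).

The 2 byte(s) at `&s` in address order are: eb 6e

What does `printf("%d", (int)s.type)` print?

887

[0]=0xeb [1]=0x6e (little-endian) → word 0x6eeb
cnt [0+:2] = (word>>0) & 0x3 = 3
flags [2+:3] = (word>>2) & 0x7 = 2
type [5+:10] = (word>>5) & 0x3ff = 887  ←
len [15+:1] = (word>>15) & 0x1 = 0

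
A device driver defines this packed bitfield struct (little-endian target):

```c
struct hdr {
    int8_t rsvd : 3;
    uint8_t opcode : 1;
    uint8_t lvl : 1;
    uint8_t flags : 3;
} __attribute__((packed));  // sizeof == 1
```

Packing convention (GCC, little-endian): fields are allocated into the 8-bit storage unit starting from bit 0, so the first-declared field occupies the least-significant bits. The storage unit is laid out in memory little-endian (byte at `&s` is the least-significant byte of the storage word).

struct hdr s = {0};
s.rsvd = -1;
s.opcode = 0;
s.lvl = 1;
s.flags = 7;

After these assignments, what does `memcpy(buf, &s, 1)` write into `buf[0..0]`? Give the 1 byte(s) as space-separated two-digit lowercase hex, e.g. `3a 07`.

rsvd (3b) val=-1 bits=0x7 at bit 0: 0x07
opcode (1b) val=0 bits=0x0 at bit 3: 0x07
lvl (1b) val=1 bits=0x1 at bit 4: 0x17
flags (3b) val=7 bits=0x7 at bit 5: 0xf7
word = 0xf7 → little-endian bytes:
  [0]=0xf7

f7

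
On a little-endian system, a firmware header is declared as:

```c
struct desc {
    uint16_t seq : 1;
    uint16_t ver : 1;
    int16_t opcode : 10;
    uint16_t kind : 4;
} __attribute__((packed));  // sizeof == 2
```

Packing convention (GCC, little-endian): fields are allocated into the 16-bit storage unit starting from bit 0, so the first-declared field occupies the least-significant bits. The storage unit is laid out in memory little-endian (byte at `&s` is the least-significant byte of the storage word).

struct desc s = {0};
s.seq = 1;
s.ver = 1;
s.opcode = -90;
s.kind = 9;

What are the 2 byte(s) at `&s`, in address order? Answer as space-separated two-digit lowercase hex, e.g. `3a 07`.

seq (1b) val=1 bits=0x1 at bit 0: 0x0001
ver (1b) val=1 bits=0x1 at bit 1: 0x0003
opcode (10b) val=-90 bits=0x3a6 at bit 2: 0x0e9b
kind (4b) val=9 bits=0x9 at bit 12: 0x9e9b
word = 0x9e9b → little-endian bytes:
  [0]=0x9b  [1]=0x9e

9b 9e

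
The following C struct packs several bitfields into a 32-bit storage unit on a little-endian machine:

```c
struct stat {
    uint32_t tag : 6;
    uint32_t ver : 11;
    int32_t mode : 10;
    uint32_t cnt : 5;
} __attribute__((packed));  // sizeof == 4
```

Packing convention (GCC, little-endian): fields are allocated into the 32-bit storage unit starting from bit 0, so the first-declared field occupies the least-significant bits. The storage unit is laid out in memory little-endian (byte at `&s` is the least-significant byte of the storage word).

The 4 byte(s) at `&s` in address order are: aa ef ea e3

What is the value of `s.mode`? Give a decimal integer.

501

[0]=0xaa [1]=0xef [2]=0xea [3]=0xe3 (little-endian) → word 0xe3eaefaa
tag:6 @ bit 0 → (0xe3eaefaa>>0)&0x3f = 0x2a
ver:11 @ bit 6 → (0xe3eaefaa>>6)&0x7ff = 0x3be
mode:10 @ bit 17 → (0xe3eaefaa>>17)&0x3ff = 0x1f5  ←
cnt:5 @ bit 27 → (0xe3eaefaa>>27)&0x1f = 0x1c
mode signed 10b, MSB=0: value = 501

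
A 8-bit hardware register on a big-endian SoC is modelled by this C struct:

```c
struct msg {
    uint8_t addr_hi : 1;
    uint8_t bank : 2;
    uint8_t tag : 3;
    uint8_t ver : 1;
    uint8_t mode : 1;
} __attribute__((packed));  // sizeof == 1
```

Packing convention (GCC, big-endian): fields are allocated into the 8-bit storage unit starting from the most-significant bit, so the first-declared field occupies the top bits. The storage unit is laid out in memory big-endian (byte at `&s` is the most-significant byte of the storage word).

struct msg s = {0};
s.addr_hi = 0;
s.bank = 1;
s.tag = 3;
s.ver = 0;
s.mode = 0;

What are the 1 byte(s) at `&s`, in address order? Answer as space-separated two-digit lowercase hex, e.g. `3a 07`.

[7+:1] addr_hi=0 & 0x1 = 0x0; word=0x00
[5+:2] bank=1 & 0x3 = 0x1; word=0x20
[2+:3] tag=3 & 0x7 = 0x3; word=0x2c
[1+:1] ver=0 & 0x1 = 0x0; word=0x2c
[0+:1] mode=0 & 0x1 = 0x0; word=0x2c
word = 0x2c → big-endian bytes:
  [0]=0x2c

2c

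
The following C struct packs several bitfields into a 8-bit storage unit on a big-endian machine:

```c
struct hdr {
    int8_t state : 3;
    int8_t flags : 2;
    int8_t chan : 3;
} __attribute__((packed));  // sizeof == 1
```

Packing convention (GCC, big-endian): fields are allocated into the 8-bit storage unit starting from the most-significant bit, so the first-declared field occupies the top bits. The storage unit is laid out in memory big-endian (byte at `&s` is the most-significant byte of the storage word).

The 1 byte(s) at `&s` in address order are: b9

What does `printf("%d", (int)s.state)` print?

-3

[0]=0xb9 (big-endian) → word 0xb9
state:3 @ bit 5 → (0xb9>>5)&0x7 = 0x5  ←
flags:2 @ bit 3 → (0xb9>>3)&0x3 = 0x3
chan:3 @ bit 0 → (0xb9>>0)&0x7 = 0x1
state signed 3b, MSB=1: 5 - 8 = -3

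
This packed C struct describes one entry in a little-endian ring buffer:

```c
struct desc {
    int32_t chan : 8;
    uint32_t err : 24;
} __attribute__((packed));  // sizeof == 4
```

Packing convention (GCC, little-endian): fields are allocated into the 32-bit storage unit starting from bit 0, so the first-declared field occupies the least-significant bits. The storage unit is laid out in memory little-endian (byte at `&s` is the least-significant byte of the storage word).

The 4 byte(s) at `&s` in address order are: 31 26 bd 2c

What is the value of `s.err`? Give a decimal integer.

[0]=0x31 [1]=0x26 [2]=0xbd [3]=0x2c (little-endian) → word 0x2cbd2631
chan:8 @ bit 0 → (0x2cbd2631>>0)&0xff = 0x31
err:24 @ bit 8 → (0x2cbd2631>>8)&0xffffff = 0x2cbd26  ←

2932006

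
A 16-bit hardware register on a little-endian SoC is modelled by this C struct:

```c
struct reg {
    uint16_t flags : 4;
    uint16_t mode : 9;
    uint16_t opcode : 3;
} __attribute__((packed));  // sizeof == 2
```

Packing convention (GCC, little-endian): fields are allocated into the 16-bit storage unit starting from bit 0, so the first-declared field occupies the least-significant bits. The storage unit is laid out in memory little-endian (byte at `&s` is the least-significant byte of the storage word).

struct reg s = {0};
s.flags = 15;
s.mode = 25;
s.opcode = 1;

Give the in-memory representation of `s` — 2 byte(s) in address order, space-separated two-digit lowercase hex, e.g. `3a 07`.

9f 21

flags (4b) val=15 bits=0xf at bit 0: 0x000f
mode (9b) val=25 bits=0x19 at bit 4: 0x019f
opcode (3b) val=1 bits=0x1 at bit 13: 0x219f
word = 0x219f → little-endian bytes:
  [0]=0x9f  [1]=0x21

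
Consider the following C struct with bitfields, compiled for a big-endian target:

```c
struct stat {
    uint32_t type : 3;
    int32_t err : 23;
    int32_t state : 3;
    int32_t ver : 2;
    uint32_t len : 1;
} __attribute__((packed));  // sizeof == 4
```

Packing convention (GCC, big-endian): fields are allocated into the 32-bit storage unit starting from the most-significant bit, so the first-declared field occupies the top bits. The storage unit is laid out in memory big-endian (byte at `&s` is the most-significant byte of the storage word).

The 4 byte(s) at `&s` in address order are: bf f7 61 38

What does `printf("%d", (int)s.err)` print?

-8828

[0]=0xbf [1]=0xf7 [2]=0x61 [3]=0x38 (big-endian) → word 0xbff76138
type [29+:3] = (word>>29) & 0x7 = 5
err [6+:23] = (word>>6) & 0x7fffff = 8379780  ←
state [3+:3] = (word>>3) & 0x7 = 7
ver [1+:2] = (word>>1) & 0x3 = 0
len [0+:1] = (word>>0) & 0x1 = 0
err signed 23b, MSB=1: 8379780 - 8388608 = -8828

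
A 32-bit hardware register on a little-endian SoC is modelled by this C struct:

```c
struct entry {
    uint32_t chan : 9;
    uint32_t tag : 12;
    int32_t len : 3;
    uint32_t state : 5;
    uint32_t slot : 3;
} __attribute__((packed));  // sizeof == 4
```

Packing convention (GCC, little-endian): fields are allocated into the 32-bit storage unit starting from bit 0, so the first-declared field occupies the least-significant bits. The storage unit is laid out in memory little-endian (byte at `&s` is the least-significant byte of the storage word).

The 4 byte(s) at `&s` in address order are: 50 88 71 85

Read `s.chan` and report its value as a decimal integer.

[0]=0x50 [1]=0x88 [2]=0x71 [3]=0x85 (little-endian) → word 0x85718850
chan:9 @ bit 0 → (0x85718850>>0)&0x1ff = 0x50  ←
tag:12 @ bit 9 → (0x85718850>>9)&0xfff = 0x8c4
len:3 @ bit 21 → (0x85718850>>21)&0x7 = 0x3
state:5 @ bit 24 → (0x85718850>>24)&0x1f = 0x5
slot:3 @ bit 29 → (0x85718850>>29)&0x7 = 0x4

80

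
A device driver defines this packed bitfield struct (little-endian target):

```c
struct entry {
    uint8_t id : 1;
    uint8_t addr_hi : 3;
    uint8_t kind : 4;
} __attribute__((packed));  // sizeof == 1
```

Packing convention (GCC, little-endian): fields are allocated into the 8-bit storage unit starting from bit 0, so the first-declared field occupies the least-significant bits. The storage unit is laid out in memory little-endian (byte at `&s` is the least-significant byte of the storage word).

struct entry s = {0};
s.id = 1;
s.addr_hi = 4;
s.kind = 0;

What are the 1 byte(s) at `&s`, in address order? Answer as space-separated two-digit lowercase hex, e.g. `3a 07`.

[0+:1] id=1 & 0x1 = 0x1; word=0x01
[1+:3] addr_hi=4 & 0x7 = 0x4; word=0x09
[4+:4] kind=0 & 0xf = 0x0; word=0x09
word = 0x09 → little-endian bytes:
  [0]=0x09

09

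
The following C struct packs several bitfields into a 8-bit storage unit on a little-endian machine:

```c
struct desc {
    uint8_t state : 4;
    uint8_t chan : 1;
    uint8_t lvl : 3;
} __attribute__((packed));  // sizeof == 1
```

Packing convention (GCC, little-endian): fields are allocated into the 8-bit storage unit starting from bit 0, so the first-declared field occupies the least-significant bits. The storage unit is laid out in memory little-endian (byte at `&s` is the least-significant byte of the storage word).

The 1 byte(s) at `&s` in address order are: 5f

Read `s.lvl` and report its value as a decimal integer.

2

[0]=0x5f (little-endian) → word 0x5f
state [0+:4] = (word>>0) & 0xf = 15
chan [4+:1] = (word>>4) & 0x1 = 1
lvl [5+:3] = (word>>5) & 0x7 = 2  ←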